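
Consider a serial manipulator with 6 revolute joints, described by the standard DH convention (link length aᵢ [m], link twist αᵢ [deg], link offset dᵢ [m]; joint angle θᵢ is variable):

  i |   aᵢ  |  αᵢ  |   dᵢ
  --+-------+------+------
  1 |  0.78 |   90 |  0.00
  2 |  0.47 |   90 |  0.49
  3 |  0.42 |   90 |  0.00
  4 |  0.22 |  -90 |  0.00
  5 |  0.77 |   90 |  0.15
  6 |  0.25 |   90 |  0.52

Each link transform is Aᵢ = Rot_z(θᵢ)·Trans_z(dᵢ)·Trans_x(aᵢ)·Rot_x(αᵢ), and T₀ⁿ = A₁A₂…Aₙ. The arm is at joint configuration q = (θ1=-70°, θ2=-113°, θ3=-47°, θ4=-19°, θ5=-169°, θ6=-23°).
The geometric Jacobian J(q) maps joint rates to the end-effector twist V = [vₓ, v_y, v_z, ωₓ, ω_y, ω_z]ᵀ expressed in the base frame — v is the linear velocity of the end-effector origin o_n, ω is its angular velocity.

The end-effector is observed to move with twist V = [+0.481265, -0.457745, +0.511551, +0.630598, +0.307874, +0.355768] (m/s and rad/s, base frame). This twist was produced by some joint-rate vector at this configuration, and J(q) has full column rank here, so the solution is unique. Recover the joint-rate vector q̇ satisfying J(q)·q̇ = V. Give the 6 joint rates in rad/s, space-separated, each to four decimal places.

o_n = [-0.8211, -0.6202, -0.2823]
J₁: ẑ×o_n = [0.6202, -0.8211, 0.0000], ω = ẑ
J2: z=[-0.9397, -0.3420, 0.0000] o=[0.2668, -0.7330, 0.0000] → [0.0965, -0.2652, -0.4781, -0.9397, -0.3420, 0.0000]
J3: z=[-0.3148, 0.8650, 0.3907] o=[-0.2565, -0.7280, -0.4326] → [0.0880, -0.1733, 0.4545, -0.3148, 0.8650, 0.3907]
J4: z=[0.7386, -0.0353, 0.6732] o=[-0.0061, -0.5178, -0.6963] → [0.0544, -0.8545, -0.1044, 0.7386, -0.0353, 0.6732]
J5: z=[-0.1036, 0.9808, 0.1651] o=[0.1404, -0.4756, -0.8549] → [0.5855, -0.0994, 0.9581, -0.1036, 0.9808, 0.1651]
J6: z=[-0.8521, -0.0019, -0.5233] o=[-0.2701, -0.4785, -0.1864] → [-0.0739, 0.2067, 0.1196, -0.8521, -0.0019, -0.5233]
q̇ = J⁺·V = [0.1090, -0.1700, -0.5670, 0.5100, 0.7730, 0.0050]

0.1090 -0.1700 -0.5670 0.5100 0.7730 0.0050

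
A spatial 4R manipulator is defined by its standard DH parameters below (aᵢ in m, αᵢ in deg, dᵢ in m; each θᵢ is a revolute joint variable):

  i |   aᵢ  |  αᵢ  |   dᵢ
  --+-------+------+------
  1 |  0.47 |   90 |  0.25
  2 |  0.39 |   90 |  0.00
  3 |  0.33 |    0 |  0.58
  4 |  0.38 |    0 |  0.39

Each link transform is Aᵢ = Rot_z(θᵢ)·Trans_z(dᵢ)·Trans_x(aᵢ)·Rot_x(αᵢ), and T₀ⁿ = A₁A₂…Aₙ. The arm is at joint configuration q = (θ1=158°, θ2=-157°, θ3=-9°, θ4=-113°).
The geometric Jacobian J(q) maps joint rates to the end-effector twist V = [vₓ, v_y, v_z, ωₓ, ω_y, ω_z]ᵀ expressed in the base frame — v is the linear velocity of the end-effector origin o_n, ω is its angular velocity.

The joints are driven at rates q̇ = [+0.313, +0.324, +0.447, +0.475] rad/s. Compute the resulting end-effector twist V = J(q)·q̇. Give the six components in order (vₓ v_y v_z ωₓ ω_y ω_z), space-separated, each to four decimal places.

0.6195 -0.1642 -0.4014 0.4554 0.1655 1.1617

o_n = [0.2147, -0.4900, 0.9418]
J₁: ẑ×o_n = [0.4900, 0.2147, -0.0000], ω = ẑ
J2: z=[0.3746, 0.9272, 0.0000] o=[-0.4358, 0.1761, 0.2500] → [0.6415, -0.2592, -0.8527, 0.3746, 0.9272, 0.0000]
J3: z=[0.3623, -0.1464, 0.9205] o=[-0.1029, 0.0416, 0.0976] → [0.3658, -0.0134, -0.1461, 0.3623, -0.1464, 0.9205]
J4: z=[0.3623, -0.1464, 0.9205] o=[0.3660, -0.2036, 0.5042] → [0.1996, -0.2978, -0.1259, 0.3623, -0.1464, 0.9205]
V = J·q̇ = [0.6195, -0.1642, -0.4014, 0.4554, 0.1655, 1.1617]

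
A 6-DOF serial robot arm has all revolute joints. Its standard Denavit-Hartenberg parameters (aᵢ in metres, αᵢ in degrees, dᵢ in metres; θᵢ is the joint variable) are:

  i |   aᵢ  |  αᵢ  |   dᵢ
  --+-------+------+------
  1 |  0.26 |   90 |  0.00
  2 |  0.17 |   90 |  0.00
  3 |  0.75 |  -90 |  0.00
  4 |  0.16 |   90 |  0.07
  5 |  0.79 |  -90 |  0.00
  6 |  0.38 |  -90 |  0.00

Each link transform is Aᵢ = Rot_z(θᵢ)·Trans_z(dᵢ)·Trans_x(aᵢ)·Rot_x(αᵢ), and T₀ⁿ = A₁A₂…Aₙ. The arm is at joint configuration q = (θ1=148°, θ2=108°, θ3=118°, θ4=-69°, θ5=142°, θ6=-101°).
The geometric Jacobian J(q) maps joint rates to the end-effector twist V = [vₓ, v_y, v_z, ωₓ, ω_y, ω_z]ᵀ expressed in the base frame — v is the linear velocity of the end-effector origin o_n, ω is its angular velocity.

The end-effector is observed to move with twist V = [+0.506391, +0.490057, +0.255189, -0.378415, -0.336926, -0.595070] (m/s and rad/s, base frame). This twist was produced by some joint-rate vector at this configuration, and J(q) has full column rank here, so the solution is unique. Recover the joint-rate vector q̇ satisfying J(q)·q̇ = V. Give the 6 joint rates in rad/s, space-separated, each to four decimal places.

-0.2480 -0.1730 -0.5850 -0.2090 0.3140 -0.8710

o_n = [-0.1358, 0.0686, -0.4582]
J₁: ẑ×o_n = [-0.0686, -0.1358, 0.0000], ω = ẑ
J2: z=[0.5299, 0.8480, 0.0000] o=[-0.2205, 0.1378, 0.0000] → [-0.3886, 0.2428, -0.1085, 0.5299, 0.8480, 0.0000]
J3: z=[-0.8065, 0.5040, 0.3090] o=[-0.1759, 0.1099, 0.1617] → [-0.2996, -0.4875, 0.0131, -0.8065, 0.5040, 0.3090]
J4: z=[-0.4802, -0.2535, -0.8397] o=[0.0827, 0.7292, -0.1732] → [-0.4825, 0.0466, 0.2618, -0.4802, -0.2535, -0.8397]
J5: z=[-0.6110, -0.5902, 0.5276] o=[-0.0516, 0.8341, -0.2114] → [0.5495, -0.1952, 0.4180, -0.6110, -0.5902, 0.5276]
J6: z=[0.7659, -0.2720, 0.5826] o=[0.1067, 0.2336, -0.6998] → [0.0304, -0.3263, -0.1924, 0.7659, -0.2720, 0.5826]
q̇ = J⁺·V = [-0.2480, -0.1730, -0.5850, -0.2090, 0.3140, -0.8710]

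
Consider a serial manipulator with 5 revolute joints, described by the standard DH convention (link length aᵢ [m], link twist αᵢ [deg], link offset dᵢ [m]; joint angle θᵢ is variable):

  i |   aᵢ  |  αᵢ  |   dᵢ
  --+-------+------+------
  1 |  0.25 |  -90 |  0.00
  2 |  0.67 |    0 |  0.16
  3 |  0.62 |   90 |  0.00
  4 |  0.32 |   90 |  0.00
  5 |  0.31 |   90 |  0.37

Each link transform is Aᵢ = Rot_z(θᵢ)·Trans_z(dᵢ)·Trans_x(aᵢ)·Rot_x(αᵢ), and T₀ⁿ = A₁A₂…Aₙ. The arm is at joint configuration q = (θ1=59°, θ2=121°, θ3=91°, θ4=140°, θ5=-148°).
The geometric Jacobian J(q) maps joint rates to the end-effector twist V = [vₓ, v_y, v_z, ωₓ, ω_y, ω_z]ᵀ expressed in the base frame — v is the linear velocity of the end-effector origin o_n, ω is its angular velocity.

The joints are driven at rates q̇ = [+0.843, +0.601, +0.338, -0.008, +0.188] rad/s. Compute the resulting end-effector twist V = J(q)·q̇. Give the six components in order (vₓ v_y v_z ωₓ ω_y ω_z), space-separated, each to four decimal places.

o_n = [-0.7713, -0.3514, -0.0036]
J₁: ẑ×o_n = [0.3514, -0.7713, 0.0000], ω = ẑ
J2: z=[-0.8572, 0.5150, 0.0000] o=[0.1288, 0.2143, 0.0000] → [-0.0018, -0.0031, 0.9484, -0.8572, 0.5150, 0.0000]
J3: z=[-0.8572, 0.5150, 0.0000] o=[-0.1861, 0.0009, -0.5743] → [0.2939, 0.4892, 0.6033, -0.8572, 0.5150, 0.0000]
J4: z=[-0.2729, -0.4542, -0.8480] o=[-0.4569, -0.4498, -0.2458] → [-0.0265, 0.3327, -0.1696, -0.2729, -0.4542, -0.8480]
J5: z=[-0.9374, -0.0727, 0.3406] o=[-0.5262, -0.1656, -0.3757] → [0.0362, 0.2653, 0.1563, -0.9374, -0.0727, 0.3406]
V = J·q̇ = [0.4015, -0.4395, 0.8047, -0.9789, 0.4736, 0.9138]

0.4015 -0.4395 0.8047 -0.9789 0.4736 0.9138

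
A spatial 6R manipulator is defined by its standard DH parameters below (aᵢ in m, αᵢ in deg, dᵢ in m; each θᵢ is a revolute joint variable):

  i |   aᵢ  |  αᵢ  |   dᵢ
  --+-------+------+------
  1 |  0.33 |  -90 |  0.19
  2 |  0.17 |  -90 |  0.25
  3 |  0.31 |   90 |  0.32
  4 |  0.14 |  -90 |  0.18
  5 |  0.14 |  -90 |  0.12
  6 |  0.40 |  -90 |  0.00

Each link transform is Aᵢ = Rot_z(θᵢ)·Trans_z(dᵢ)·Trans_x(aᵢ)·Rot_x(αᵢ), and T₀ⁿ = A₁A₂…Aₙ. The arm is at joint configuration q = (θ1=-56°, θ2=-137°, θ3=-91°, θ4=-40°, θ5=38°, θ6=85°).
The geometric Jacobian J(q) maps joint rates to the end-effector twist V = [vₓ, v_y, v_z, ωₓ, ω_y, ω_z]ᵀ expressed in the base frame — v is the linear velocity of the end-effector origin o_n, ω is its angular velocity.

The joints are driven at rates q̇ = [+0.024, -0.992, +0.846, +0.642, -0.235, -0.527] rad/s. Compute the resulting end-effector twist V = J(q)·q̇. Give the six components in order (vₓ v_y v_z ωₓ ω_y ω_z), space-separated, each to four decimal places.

o_n = [0.6108, 0.1540, 0.1999]
J₁: ẑ×o_n = [-0.1540, 0.6108, 0.0000], ω = ẑ
J2: z=[0.8290, 0.5592, 0.0000] o=[0.1845, -0.2736, 0.1900] → [0.0056, -0.0082, 0.1161, 0.8290, 0.5592, 0.0000]
J3: z=[0.3814, -0.5654, 0.7314] o=[0.3223, -0.0307, 0.3059] → [-0.0751, 0.2515, 0.2336, 0.3814, -0.5654, 0.7314]
J4: z=[0.3944, -0.6160, -0.6819] o=[0.7035, -0.0416, 0.5363] → [0.3405, 0.1959, 0.0201, 0.3944, -0.6160, -0.6819]
J5: z=[0.8295, -0.0805, 0.5526] o=[0.8298, -0.0428, 0.3465] → [-0.0969, 0.0005, 0.1456, 0.8295, -0.0805, 0.5526]
J6: z=[-0.5542, 0.0030, 0.8324] o=[0.9390, 0.0871, 0.4187] → [-0.0563, -0.3944, -0.0361, -0.5542, 0.0030, 0.8324]
V = J·q̇ = [0.1983, 0.5690, 0.0801, -0.1494, -1.4111, -0.3636]

0.1983 0.5690 0.0801 -0.1494 -1.4111 -0.3636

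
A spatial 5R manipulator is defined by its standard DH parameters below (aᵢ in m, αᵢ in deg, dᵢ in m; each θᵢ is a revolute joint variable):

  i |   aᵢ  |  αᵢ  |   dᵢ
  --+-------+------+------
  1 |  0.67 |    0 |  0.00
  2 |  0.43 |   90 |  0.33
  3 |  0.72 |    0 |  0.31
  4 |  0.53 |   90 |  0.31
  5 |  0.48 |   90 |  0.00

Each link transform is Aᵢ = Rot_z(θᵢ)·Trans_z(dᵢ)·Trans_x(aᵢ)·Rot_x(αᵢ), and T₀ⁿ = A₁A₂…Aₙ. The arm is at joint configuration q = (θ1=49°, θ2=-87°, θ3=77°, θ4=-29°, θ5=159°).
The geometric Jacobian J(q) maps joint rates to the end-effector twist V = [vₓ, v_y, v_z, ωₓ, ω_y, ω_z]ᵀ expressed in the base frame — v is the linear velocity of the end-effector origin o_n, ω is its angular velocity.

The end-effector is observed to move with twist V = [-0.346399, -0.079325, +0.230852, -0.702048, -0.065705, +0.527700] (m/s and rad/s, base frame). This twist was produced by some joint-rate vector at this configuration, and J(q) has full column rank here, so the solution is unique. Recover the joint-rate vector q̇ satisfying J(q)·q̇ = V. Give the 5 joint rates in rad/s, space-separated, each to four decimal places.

-0.2640 0.3300 0.7170 -0.2330 -0.6900

o_n = [0.4616, -0.5166, 1.0924]
J₁: ẑ×o_n = [0.5166, 0.4616, -0.0000], ω = ẑ
J2: z=[0.0000, 0.0000, 1.0000] o=[0.4396, 0.5057, 0.0000] → [1.0223, 0.0220, -0.0000, 0.0000, 0.0000, 1.0000]
J3: z=[-0.6157, -0.7880, 0.0000] o=[0.7784, 0.2409, 0.3300] → [-0.6008, 0.4694, 0.2168, -0.6157, -0.7880, 0.0000]
J4: z=[-0.6157, -0.7880, 0.0000] o=[0.7152, -0.1031, 1.0315] → [-0.0480, 0.0375, 0.0548, -0.6157, -0.7880, 0.0000]
J5: z=[0.5856, -0.4575, -0.6691] o=[0.8038, -0.5657, 1.4254] → [0.1852, 0.4240, -0.1278, 0.5856, -0.4575, -0.6691]
q̇ = J⁺·V = [-0.2640, 0.3300, 0.7170, -0.2330, -0.6900]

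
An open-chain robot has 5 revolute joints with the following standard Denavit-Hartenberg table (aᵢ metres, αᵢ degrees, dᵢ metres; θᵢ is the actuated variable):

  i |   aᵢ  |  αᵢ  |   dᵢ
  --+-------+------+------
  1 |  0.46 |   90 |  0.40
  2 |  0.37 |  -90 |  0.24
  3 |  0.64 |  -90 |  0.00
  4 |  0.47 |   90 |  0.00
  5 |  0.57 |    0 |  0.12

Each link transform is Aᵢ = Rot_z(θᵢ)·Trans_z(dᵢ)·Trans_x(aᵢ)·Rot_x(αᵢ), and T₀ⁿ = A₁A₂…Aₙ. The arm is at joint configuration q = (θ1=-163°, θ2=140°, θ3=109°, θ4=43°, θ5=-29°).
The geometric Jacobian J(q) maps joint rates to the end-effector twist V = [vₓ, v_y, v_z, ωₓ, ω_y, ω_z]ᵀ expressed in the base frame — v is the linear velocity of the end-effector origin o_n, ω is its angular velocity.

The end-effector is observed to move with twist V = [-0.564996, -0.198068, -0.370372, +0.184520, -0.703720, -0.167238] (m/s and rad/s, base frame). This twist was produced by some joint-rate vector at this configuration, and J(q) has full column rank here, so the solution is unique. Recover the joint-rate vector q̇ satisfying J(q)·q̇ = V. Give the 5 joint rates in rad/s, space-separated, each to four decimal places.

o_n = [-0.3191, -1.3547, 0.9453]
J₁: ẑ×o_n = [1.3547, -0.3191, 0.0000], ω = ẑ
J2: z=[-0.2924, 0.9563, 0.0000] o=[-0.4399, -0.1345, 0.4000] → [0.5214, 0.1594, 0.2413, -0.2924, 0.9563, 0.0000]
J3: z=[0.6147, 0.1879, -0.7660] o=[-0.2390, 0.1779, 0.6378] → [-1.1163, -0.1276, -0.9270, 0.6147, 0.1879, -0.7660]
J4: z=[-0.7878, 0.0996, -0.6078] o=[-0.2147, -0.4475, 0.5039] → [-0.5075, 0.4112, 0.7252, -0.7878, 0.0996, -0.6078]
J5: z=[0.4754, -0.5289, -0.7030] o=[-0.3987, -0.8436, 0.6775] → [-0.5009, -0.1833, -0.2009, 0.4754, -0.5289, -0.7030]
q̇ = J⁺·V = [0.6800, -0.9200, 0.6280, 0.5990, 0.0030]

0.6800 -0.9200 0.6280 0.5990 0.0030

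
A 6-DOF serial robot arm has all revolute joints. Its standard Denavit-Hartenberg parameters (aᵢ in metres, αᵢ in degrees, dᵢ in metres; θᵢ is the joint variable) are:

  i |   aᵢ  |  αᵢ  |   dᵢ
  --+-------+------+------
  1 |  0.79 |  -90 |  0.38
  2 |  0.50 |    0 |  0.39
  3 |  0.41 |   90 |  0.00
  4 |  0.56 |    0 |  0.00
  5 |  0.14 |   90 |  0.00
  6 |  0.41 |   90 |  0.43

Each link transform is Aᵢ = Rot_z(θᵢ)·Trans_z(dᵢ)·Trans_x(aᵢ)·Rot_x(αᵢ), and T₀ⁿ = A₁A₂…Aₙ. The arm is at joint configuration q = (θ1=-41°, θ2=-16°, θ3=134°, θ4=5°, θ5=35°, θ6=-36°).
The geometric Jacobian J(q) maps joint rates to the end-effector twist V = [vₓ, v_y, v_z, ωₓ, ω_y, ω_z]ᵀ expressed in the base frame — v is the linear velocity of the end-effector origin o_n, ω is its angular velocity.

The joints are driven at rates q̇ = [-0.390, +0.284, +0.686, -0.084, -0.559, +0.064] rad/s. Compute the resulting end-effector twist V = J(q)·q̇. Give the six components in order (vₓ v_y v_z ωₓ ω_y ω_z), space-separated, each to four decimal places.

-1.1606 0.2595 0.7919 0.1612 1.0802 -0.1245

o_n = [0.5002, 0.1119, -0.7867]
J₁: ẑ×o_n = [-0.1119, 0.5002, 0.0000], ω = ẑ
J2: z=[0.6561, 0.7547, 0.0000] o=[0.5962, -0.5183, 0.3800] → [-0.8805, 0.7654, 0.4859, 0.6561, 0.7547, 0.0000]
J3: z=[0.6561, 0.7547, 0.0000] o=[1.2148, -0.5393, 0.5178] → [-0.9845, 0.8558, 0.9666, 0.6561, 0.7547, 0.0000]
J4: z=[0.6664, -0.5793, -0.4695] o=[1.0696, -0.4130, 0.1558] → [0.7924, 0.8954, 0.0200, 0.6664, -0.5793, -0.4695]
J5: z=[0.6664, -0.5793, -0.4695] o=[0.9039, -0.2043, -0.3368] → [0.4091, 0.4894, -0.0231, 0.6664, -0.5793, -0.4695]
J6: z=[-0.7303, -0.3802, -0.5675] o=[0.9250, -0.1034, -0.4315] → [0.2573, -0.0184, -0.3187, -0.7303, -0.3802, -0.5675]
V = J·q̇ = [-1.1606, 0.2595, 0.7919, 0.1612, 1.0802, -0.1245]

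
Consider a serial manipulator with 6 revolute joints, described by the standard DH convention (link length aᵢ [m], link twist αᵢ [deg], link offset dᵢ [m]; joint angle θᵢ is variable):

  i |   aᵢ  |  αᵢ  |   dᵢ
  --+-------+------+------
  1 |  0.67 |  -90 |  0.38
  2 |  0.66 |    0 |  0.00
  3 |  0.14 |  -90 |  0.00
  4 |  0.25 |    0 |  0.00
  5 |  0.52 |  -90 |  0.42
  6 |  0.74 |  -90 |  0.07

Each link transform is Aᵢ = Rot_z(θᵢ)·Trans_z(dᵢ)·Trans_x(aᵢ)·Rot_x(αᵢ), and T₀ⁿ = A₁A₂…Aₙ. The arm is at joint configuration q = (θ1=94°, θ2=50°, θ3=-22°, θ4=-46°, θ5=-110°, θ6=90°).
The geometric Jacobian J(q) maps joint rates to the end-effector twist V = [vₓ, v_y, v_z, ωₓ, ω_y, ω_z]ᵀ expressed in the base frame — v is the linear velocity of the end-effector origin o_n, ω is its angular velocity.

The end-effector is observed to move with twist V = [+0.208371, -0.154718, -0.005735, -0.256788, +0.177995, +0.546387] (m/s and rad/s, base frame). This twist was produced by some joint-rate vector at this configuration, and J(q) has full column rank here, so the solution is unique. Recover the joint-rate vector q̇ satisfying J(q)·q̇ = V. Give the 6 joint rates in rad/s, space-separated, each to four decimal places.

o_n = [-0.5328, 1.0926, 0.2194]
J₁: ẑ×o_n = [-1.0926, -0.5328, 0.0000], ω = ẑ
J2: z=[-0.9976, -0.0698, 0.0000] o=[-0.0467, 0.6684, 0.3800] → [0.0112, -0.1603, -0.4571, -0.9976, -0.0698, 0.0000]
J3: z=[-0.9976, -0.0698, 0.0000] o=[-0.0763, 1.0916, -0.1256] → [-0.0241, 0.3441, -0.0329, -0.9976, -0.0698, 0.0000]
J4: z=[0.0327, -0.4683, -0.8829] o=[-0.0850, 1.2149, -0.1913] → [-0.3003, 0.3820, -0.2137, 0.0327, -0.4683, -0.8829]
J5: z=[0.0327, -0.4683, -0.8829] o=[-0.2750, 1.3553, -0.2728] → [-0.4624, 0.2115, -0.1293, 0.0327, -0.4683, -0.8829]
J6: z=[-0.9364, 0.2945, -0.1910] o=[-0.4430, 0.7254, -0.4207] → [0.2586, 0.6164, -0.3174, -0.9364, 0.2945, -0.1910]
q̇ = J⁺·V = [0.0410, 0.2080, 0.1810, 0.2930, -0.8310, -0.1590]

0.0410 0.2080 0.1810 0.2930 -0.8310 -0.1590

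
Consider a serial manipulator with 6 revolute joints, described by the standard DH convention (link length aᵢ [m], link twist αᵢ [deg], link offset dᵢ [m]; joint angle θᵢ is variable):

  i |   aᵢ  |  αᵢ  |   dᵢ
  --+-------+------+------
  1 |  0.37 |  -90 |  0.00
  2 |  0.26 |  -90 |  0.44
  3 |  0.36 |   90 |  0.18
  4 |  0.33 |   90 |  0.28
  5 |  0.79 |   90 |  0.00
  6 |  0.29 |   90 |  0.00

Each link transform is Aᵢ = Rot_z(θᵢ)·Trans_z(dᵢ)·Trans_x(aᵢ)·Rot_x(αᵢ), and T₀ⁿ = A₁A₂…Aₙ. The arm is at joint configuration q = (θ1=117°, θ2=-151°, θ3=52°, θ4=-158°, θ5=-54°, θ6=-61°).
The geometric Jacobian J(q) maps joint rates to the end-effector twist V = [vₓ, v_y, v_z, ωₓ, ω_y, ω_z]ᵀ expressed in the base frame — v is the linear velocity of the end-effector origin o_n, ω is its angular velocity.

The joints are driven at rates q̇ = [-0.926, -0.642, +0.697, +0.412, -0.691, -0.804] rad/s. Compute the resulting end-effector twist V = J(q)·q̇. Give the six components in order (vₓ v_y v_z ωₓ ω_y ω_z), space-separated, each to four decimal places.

o_n = [-0.5999, 0.2278, -0.4971]
J₁: ẑ×o_n = [-0.2278, -0.5999, 0.0000], ω = ẑ
J2: z=[-0.8910, -0.4540, 0.0000] o=[-0.1680, 0.3297, 0.0000] → [0.2257, -0.4429, -0.1053, -0.8910, -0.4540, 0.0000]
J3: z=[-0.2201, 0.4320, 0.8746] o=[-0.4568, -0.0727, 0.1261] → [-0.5320, -0.2623, -0.0043, -0.2201, 0.4320, 0.8746]
J4: z=[-0.2357, -0.8936, 0.3820] o=[-0.1556, -0.0389, 0.3909] → [0.6916, -0.3790, -0.4598, -0.2357, -0.8936, 0.3820]
J5: z=[-0.5587, 0.4462, 0.6991] o=[-0.4840, -0.3051, 0.2985] → [-0.7276, -0.5254, -0.2461, -0.5587, 0.4462, 0.6991]
J6: z=[0.7819, 0.5646, 0.2644] o=[-0.7027, 0.2434, -0.2264] → [-0.1487, 0.2388, -0.0702, 0.7819, 0.5646, 0.2644]
V = J·q̇ = [0.6026, 0.6719, 0.1016, 0.0790, -0.5379, -0.8547]

0.6026 0.6719 0.1016 0.0790 -0.5379 -0.8547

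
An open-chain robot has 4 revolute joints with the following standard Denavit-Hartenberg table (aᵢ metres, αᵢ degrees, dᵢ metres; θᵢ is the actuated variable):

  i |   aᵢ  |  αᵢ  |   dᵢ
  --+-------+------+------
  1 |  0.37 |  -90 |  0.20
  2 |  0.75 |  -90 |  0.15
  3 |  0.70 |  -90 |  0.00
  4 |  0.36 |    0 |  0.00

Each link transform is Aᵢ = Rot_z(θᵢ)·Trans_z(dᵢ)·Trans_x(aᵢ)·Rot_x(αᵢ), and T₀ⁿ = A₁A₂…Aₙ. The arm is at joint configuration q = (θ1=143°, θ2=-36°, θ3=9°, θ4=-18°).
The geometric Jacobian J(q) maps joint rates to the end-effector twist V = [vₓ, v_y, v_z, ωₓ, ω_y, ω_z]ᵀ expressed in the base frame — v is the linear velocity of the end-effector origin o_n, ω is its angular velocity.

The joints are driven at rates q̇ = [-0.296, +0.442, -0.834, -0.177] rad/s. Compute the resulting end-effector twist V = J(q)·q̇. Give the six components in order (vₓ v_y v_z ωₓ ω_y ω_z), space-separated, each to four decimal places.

-0.6227 0.0852 -0.6458 0.0024 -0.7742 0.3950

o_n = [-1.4896, 1.1389, 1.1560]
J₁: ẑ×o_n = [-1.1389, -1.4896, 0.0000], ω = ẑ
J2: z=[-0.6018, -0.7986, 0.0000] o=[-0.2955, 0.2227, 0.2000] → [-0.7635, 0.5753, -1.5051, -0.6018, -0.7986, 0.0000]
J3: z=[-0.4694, 0.3537, -0.8090] o=[-0.8703, 0.4680, 0.6408] → [0.7250, 0.7428, -0.0958, -0.4694, 0.3537, -0.8090]
J4: z=[0.6955, 0.7126, -0.0919] o=[-1.2512, 0.8921, 1.0472] → [0.1002, -0.0537, 0.3416, 0.6955, 0.7126, -0.0919]
V = J·q̇ = [-0.6227, 0.0852, -0.6458, 0.0024, -0.7742, 0.3950]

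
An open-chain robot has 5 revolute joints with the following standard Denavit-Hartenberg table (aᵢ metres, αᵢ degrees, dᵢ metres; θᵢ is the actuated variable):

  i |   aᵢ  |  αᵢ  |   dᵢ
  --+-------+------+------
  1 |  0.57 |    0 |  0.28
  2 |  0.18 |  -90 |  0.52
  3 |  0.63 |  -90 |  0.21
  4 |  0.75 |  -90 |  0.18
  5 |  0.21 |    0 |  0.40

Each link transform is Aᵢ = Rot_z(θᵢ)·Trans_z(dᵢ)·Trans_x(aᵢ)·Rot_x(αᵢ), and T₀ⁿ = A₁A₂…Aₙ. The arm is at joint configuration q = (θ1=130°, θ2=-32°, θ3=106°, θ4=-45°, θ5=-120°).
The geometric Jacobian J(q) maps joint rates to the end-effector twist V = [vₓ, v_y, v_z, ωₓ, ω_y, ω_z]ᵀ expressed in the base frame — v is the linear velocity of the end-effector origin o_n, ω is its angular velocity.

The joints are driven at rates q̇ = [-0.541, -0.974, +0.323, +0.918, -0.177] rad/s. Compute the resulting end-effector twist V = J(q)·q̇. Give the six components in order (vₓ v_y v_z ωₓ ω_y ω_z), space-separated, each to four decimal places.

o_n = [-0.6700, -0.1566, -0.4162]
J₁: ẑ×o_n = [0.1566, -0.6700, 0.0000], ω = ẑ
J2: z=[0.0000, 0.0000, 1.0000] o=[-0.3664, 0.4366, 0.2800] → [0.5932, -0.3036, 0.0000, 0.0000, 0.0000, 1.0000]
J3: z=[-0.9903, -0.1392, 0.0000] o=[-0.3914, 0.6149, 0.8000] → [0.1693, -1.2043, 0.7252, -0.9903, -0.1392, 0.0000]
J4: z=[0.1338, -0.9519, 0.2756] o=[-0.5752, 0.4137, 0.1944] → [0.7384, 0.0556, -0.1665, 0.1338, -0.9519, 0.2756]
J5: z=[0.7274, -0.0946, -0.6797] o=[-1.0560, 0.0238, -0.2658] → [-0.1084, -0.1529, -0.0947, 0.7274, -0.0946, -0.6797]
V = J·q̇ = [0.0892, 0.3473, 0.0981, -0.3258, -0.9021, -1.1417]

0.0892 0.3473 0.0981 -0.3258 -0.9021 -1.1417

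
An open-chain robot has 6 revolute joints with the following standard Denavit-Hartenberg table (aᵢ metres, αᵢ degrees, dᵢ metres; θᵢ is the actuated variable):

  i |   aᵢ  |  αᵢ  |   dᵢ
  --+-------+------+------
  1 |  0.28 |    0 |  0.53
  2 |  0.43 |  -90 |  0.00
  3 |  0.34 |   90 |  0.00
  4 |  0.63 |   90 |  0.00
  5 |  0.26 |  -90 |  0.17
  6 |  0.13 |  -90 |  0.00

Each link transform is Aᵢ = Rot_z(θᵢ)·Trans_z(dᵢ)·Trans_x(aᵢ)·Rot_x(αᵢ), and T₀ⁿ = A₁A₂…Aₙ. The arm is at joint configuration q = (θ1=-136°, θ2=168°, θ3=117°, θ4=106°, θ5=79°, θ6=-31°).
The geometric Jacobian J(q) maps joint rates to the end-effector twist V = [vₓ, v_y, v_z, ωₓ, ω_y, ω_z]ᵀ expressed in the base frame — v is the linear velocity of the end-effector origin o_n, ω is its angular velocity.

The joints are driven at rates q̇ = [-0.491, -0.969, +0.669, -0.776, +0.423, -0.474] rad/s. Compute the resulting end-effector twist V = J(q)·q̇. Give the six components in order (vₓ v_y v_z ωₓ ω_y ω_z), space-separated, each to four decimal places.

o_n = [-0.0971, 0.7421, 0.0307]
J₁: ẑ×o_n = [-0.7421, -0.0971, 0.0000], ω = ẑ
J2: z=[0.0000, 0.0000, 1.0000] o=[-0.2014, -0.1945, 0.5300] → [-0.9366, 0.1043, 0.0000, 0.0000, 0.0000, 1.0000]
J3: z=[-0.5299, 0.8480, 0.0000] o=[0.1632, 0.0334, 0.5300] → [-0.4234, -0.2646, -0.1548, -0.5299, 0.8480, 0.0000]
J4: z=[0.7556, 0.4722, -0.4540] o=[0.0323, -0.0484, 0.2271] → [0.2662, 0.2071, 0.6585, 0.7556, 0.4722, -0.4540]
J5: z=[-0.5162, 0.0025, -0.8565] o=[-0.2217, 0.5069, 0.3818] → [0.2006, -0.2879, -0.1217, -0.5162, 0.0025, -0.8565]
J6: z=[0.5400, -0.7752, -0.3277] o=[-0.1366, 0.6716, 0.1325] → [0.1020, 0.0420, 0.0687, 0.5400, -0.7752, -0.3277]
V = J·q̇ = [0.8186, -0.5329, -0.6986, -1.4152, 0.5695, -1.3147]

0.8186 -0.5329 -0.6986 -1.4152 0.5695 -1.3147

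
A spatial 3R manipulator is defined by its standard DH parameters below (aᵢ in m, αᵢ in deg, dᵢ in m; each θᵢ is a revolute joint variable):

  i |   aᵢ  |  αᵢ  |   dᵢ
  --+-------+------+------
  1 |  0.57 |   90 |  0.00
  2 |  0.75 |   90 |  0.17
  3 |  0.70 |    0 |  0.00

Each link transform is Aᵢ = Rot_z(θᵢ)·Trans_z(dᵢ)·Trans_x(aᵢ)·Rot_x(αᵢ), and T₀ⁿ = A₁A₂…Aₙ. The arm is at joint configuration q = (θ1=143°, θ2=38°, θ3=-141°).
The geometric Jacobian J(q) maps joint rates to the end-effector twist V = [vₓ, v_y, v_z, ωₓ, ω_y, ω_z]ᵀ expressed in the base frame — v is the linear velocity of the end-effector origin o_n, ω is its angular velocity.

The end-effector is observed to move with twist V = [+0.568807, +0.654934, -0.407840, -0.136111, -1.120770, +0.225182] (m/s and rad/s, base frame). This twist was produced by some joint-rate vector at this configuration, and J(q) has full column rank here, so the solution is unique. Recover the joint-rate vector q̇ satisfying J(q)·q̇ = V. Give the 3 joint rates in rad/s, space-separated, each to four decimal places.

o_n = [-0.7477, 0.2247, 0.1268]
J₁: ẑ×o_n = [-0.2247, -0.7477, 0.0000], ω = ẑ
J2: z=[0.6018, 0.7986, 0.0000] o=[-0.4552, 0.3430, 0.0000] → [0.1013, -0.0763, 0.1623, 0.6018, 0.7986, 0.0000]
J3: z=[-0.4917, 0.3705, -0.7880] o=[-0.8249, 0.8345, 0.4617] → [-0.6046, -0.2255, 0.2712, -0.4917, 0.3705, -0.7880]
q̇ = J⁺·V = [-0.4990, -0.9770, -0.9190]

-0.4990 -0.9770 -0.9190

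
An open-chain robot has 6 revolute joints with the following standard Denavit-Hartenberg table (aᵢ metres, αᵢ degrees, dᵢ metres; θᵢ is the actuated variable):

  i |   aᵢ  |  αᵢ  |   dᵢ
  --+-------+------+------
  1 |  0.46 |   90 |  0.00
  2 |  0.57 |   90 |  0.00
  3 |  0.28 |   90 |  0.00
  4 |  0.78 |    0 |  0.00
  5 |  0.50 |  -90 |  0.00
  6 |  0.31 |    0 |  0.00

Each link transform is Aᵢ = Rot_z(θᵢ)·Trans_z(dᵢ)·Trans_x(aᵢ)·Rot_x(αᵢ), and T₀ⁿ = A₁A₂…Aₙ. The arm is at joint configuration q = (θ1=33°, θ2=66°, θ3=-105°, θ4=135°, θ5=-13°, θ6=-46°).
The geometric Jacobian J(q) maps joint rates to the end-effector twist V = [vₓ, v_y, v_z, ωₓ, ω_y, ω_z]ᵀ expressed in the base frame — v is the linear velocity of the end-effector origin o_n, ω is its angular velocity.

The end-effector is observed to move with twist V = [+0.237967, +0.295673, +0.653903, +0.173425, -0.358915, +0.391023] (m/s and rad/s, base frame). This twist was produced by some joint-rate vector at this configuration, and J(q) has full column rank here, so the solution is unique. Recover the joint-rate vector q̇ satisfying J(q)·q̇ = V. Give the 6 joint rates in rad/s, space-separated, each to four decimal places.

o_n = [1.8253, 0.3672, 0.0067]
J₁: ẑ×o_n = [-0.3672, 1.8253, 0.0000], ω = ẑ
J2: z=[0.5446, -0.8387, 0.0000] o=[0.3858, 0.2505, 0.0000] → [-0.0056, -0.0037, 1.2708, 0.5446, -0.8387, 0.0000]
J3: z=[0.7662, 0.4976, -0.4067] o=[0.5802, 0.3768, 0.5207] → [-0.2597, -0.1126, -0.6268, 0.7662, 0.4976, -0.4067]
J4: z=[-0.1885, -0.4310, -0.8824] o=[0.4082, 0.5876, 0.4545] → [-0.0015, -1.3349, 0.6524, -0.1885, -0.4310, -0.8824]
J5: z=[-0.1885, -0.4310, -0.8824] o=[1.1696, 0.4468, 0.3606] → [0.0823, -0.6453, 0.2976, -0.1885, -0.4310, -0.8824]
J6: z=[0.1150, -0.9020, 0.4161] o=[1.6573, 0.4583, 0.2508] → [0.2581, 0.0980, 0.1410, 0.1150, -0.9020, 0.4161]
q̇ = J⁺·V = [-0.4320, 0.7100, -0.4520, -0.7840, -0.0040, -0.1350]

-0.4320 0.7100 -0.4520 -0.7840 -0.0040 -0.1350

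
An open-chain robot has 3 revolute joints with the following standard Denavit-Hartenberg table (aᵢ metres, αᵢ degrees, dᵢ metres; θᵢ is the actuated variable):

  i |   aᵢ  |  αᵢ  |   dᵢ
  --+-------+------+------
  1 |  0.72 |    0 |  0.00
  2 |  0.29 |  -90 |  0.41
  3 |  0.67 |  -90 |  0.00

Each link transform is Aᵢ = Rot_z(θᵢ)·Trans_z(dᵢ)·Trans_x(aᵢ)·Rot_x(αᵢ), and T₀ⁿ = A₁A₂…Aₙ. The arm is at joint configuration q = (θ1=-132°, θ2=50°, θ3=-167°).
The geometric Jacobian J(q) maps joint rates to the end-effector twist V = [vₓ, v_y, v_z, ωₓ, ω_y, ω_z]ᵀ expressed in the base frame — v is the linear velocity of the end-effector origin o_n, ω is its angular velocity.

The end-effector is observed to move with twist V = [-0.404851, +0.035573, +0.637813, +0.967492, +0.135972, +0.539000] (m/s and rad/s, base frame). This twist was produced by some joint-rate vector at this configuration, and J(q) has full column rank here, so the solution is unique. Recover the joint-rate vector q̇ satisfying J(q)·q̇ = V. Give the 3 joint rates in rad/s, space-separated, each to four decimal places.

-0.4330 0.9720 0.9770

o_n = [-0.5323, -0.1758, 0.5607]
J₁: ẑ×o_n = [0.1758, -0.5323, 0.0000], ω = ẑ
J2: z=[0.0000, 0.0000, 1.0000] o=[-0.4818, -0.5351, 0.0000] → [-0.3593, -0.0505, 0.0000, 0.0000, 0.0000, 1.0000]
J3: z=[0.9903, 0.1392, 0.0000] o=[-0.4414, -0.8222, 0.4100] → [0.0210, -0.1493, 0.6528, 0.9903, 0.1392, 0.0000]
q̇ = J⁺·V = [-0.4330, 0.9720, 0.9770]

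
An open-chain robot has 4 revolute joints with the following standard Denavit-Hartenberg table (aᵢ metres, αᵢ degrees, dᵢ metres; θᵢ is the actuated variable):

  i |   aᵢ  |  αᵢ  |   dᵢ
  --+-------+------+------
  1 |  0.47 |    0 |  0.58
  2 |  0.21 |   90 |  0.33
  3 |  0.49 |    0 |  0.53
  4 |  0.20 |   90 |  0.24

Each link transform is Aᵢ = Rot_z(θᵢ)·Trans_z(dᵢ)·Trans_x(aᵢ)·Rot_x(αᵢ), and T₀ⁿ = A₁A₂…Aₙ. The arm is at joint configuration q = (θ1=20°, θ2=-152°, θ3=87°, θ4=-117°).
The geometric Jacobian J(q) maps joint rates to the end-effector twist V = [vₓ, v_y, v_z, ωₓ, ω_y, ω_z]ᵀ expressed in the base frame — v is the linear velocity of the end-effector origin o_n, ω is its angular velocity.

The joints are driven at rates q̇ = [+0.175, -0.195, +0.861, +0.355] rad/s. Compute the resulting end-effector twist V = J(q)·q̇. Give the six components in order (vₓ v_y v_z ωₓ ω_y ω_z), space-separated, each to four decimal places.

o_n = [-0.4041, 0.3721, 1.2993]
J₁: ẑ×o_n = [-0.3721, -0.4041, 0.0000], ω = ẑ
J2: z=[0.0000, 0.0000, 1.0000] o=[0.4417, 0.1607, 0.5800] → [-0.2114, -0.8458, 0.0000, 0.0000, 0.0000, 1.0000]
J3: z=[-0.7431, 0.6691, 0.0000] o=[0.3011, 0.0047, 0.9100] → [0.2605, 0.2893, 0.1988, -0.7431, 0.6691, 0.0000]
J4: z=[-0.7431, 0.6691, 0.0000] o=[-0.1099, 0.3403, 1.3993] → [-0.0669, -0.0743, 0.1732, -0.7431, 0.6691, 0.0000]
V = J·q̇ = [0.1766, 0.3169, 0.2327, -0.9037, 0.8137, -0.0200]

0.1766 0.3169 0.2327 -0.9037 0.8137 -0.0200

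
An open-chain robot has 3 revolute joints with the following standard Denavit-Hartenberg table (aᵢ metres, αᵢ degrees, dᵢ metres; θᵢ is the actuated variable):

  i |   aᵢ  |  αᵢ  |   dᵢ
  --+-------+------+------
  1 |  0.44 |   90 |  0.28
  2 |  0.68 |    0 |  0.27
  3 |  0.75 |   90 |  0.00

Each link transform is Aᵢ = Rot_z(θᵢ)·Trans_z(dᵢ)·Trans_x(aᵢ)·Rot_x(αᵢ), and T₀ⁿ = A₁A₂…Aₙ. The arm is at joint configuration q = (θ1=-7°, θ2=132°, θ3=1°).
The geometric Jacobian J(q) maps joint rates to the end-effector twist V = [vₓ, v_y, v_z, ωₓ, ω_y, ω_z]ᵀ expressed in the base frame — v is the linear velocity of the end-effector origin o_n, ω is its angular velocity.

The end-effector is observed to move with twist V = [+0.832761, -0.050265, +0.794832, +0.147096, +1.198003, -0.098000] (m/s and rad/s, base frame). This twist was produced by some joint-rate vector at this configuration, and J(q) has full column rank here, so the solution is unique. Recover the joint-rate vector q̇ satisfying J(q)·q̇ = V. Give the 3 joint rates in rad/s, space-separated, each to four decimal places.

-0.0980 -0.3900 -0.8170

o_n = [-0.5555, -0.2038, 1.3339]
J₁: ẑ×o_n = [0.2038, -0.5555, 0.0000], ω = ẑ
J2: z=[-0.1219, -0.9925, 0.0000] o=[0.4367, -0.0536, 0.2800] → [-1.0460, 0.1284, -0.9665, -0.1219, -0.9925, 0.0000]
J3: z=[-0.1219, -0.9925, 0.0000] o=[-0.0478, -0.2662, 0.7853] → [-0.5444, 0.0668, -0.5115, -0.1219, -0.9925, 0.0000]
q̇ = J⁺·V = [-0.0980, -0.3900, -0.8170]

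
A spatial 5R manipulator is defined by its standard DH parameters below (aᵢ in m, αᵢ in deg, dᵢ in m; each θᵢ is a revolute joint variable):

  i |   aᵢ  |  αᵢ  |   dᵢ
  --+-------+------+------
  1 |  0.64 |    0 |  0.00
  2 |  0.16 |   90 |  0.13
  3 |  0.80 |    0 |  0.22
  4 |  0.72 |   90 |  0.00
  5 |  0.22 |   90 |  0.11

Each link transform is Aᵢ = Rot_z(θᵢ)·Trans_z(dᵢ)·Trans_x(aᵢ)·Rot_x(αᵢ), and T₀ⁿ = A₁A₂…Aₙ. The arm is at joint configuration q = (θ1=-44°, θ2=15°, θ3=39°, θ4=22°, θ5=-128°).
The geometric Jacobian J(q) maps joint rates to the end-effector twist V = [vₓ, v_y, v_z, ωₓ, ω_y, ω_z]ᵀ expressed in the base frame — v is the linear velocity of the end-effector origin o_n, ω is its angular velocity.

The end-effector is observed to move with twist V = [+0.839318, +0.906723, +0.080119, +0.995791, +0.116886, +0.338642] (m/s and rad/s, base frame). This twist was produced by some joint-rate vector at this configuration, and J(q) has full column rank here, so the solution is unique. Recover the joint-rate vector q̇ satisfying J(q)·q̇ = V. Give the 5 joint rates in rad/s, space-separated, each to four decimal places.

0.2530 0.5370 0.2590 -0.8440 0.9310

o_n = [1.4535, -1.0484, 1.0914]
J₁: ẑ×o_n = [1.0484, 1.4535, -0.0000], ω = ẑ
J2: z=[0.0000, 0.0000, 1.0000] o=[0.4604, -0.4446, 0.0000] → [0.6038, 0.9931, -0.0000, 0.0000, 0.0000, 1.0000]
J3: z=[-0.4848, -0.8746, 0.0000] o=[0.6003, -0.5222, 0.1300] → [-0.8409, 0.4661, 1.0013, -0.4848, -0.8746, 0.0000]
J4: z=[-0.4848, -0.8746, 0.0000] o=[1.0374, -1.0160, 0.6335] → [-0.4005, 0.2220, 0.3796, -0.4848, -0.8746, 0.0000]
J5: z=[0.7650, -0.4240, -0.4848] o=[1.3427, -1.1852, 1.2632] → [0.1392, 0.0777, 0.1516, 0.7650, -0.4240, -0.4848]
q̇ = J⁺·V = [0.2530, 0.5370, 0.2590, -0.8440, 0.9310]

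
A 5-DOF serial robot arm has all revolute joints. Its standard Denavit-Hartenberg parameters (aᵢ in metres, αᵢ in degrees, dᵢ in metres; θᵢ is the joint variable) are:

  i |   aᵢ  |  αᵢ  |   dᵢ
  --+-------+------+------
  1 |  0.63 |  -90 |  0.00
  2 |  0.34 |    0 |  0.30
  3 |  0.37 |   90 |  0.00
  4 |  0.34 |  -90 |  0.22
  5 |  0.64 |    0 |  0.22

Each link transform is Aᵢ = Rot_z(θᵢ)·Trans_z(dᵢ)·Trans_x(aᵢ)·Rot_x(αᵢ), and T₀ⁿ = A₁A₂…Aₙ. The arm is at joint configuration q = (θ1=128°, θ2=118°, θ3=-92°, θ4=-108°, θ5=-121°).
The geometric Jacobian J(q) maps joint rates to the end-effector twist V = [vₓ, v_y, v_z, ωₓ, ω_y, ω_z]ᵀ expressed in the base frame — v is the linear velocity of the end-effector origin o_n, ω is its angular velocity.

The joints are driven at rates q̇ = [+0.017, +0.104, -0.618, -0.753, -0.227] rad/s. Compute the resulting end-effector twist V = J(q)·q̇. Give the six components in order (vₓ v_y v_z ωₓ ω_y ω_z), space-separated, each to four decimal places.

0.2028 -0.2365 0.3975 0.6725 -0.1398 -0.5652

o_n = [-0.9908, 0.9074, 0.1381]
J₁: ẑ×o_n = [-0.9074, -0.9908, 0.0000], ω = ẑ
J2: z=[-0.7880, -0.6157, 0.0000] o=[-0.3879, 0.4964, 0.0000] → [-0.0850, 0.1088, -0.6950, -0.7880, -0.6157, 0.0000]
J3: z=[-0.7880, -0.6157, 0.0000] o=[-0.5260, 0.1860, -0.3002] → [-0.2698, 0.3454, -0.8547, -0.7880, -0.6157, 0.0000]
J4: z=[-0.2699, 0.3454, 0.8988] o=[-0.7307, 0.4480, -0.4624] → [-0.2054, -0.0717, -0.0341, -0.2699, 0.3454, 0.8988]
J5: z=[-0.2828, 0.8638, -0.4169] o=[-0.4772, 0.6487, -0.2186] → [0.4160, 0.3150, 0.3706, -0.2828, 0.8638, -0.4169]
V = J·q̇ = [0.2028, -0.2365, 0.3975, 0.6725, -0.1398, -0.5652]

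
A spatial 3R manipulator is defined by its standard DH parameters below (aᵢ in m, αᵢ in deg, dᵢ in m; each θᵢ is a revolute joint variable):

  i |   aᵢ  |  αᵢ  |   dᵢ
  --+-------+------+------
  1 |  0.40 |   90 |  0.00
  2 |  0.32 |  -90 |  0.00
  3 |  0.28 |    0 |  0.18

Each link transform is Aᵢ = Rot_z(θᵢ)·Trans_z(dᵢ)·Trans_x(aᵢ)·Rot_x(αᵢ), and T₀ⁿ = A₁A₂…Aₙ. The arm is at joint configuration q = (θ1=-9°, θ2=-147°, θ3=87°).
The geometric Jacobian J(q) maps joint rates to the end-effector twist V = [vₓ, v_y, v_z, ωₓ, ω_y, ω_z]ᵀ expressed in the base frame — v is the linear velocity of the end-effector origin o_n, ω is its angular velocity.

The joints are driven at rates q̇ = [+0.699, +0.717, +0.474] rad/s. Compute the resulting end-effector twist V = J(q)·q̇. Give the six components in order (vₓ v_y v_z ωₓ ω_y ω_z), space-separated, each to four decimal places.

0.1776 0.1327 -0.0588 0.1428 -0.7486 0.3015

o_n = [0.2584, 0.2422, -0.3332]
J₁: ẑ×o_n = [-0.2422, 0.2584, 0.0000], ω = ẑ
J2: z=[-0.1564, -0.9877, 0.0000] o=[0.3951, -0.0626, 0.0000] → [0.3291, -0.0521, -0.1826, -0.1564, -0.9877, 0.0000]
J3: z=[0.5379, -0.0852, -0.8387] o=[0.1300, -0.0206, -0.1743] → [0.2339, -0.0222, 0.1523, 0.5379, -0.0852, -0.8387]
V = J·q̇ = [0.1776, 0.1327, -0.0588, 0.1428, -0.7486, 0.3015]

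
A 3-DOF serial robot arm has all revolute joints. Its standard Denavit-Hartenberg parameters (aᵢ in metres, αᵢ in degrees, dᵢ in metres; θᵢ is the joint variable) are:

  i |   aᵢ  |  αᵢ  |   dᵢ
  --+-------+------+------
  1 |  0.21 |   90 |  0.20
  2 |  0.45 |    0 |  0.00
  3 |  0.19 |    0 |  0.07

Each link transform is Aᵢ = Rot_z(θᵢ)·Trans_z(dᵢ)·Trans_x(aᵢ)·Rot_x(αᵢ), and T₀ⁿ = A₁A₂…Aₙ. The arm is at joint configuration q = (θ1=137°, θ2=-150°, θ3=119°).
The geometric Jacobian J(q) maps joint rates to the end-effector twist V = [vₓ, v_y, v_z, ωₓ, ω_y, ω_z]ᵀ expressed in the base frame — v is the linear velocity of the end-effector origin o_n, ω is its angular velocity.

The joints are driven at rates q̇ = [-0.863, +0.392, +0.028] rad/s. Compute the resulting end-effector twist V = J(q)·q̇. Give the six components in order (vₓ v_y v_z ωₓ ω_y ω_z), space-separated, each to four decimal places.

o_n = [0.0601, 0.0397, -0.1229]
J₁: ẑ×o_n = [-0.0397, 0.0601, 0.0000], ω = ẑ
J2: z=[0.6820, 0.7314, 0.0000] o=[-0.1536, 0.1432, 0.2000] → [-0.2361, 0.2202, -0.2268, 0.6820, 0.7314, 0.0000]
J3: z=[0.6820, 0.7314, 0.0000] o=[0.1314, -0.1226, -0.0250] → [-0.0716, 0.0667, 0.1629, 0.6820, 0.7314, 0.0000]
V = J·q̇ = [-0.0603, 0.0363, -0.0844, 0.2864, 0.3072, -0.8630]

-0.0603 0.0363 -0.0844 0.2864 0.3072 -0.8630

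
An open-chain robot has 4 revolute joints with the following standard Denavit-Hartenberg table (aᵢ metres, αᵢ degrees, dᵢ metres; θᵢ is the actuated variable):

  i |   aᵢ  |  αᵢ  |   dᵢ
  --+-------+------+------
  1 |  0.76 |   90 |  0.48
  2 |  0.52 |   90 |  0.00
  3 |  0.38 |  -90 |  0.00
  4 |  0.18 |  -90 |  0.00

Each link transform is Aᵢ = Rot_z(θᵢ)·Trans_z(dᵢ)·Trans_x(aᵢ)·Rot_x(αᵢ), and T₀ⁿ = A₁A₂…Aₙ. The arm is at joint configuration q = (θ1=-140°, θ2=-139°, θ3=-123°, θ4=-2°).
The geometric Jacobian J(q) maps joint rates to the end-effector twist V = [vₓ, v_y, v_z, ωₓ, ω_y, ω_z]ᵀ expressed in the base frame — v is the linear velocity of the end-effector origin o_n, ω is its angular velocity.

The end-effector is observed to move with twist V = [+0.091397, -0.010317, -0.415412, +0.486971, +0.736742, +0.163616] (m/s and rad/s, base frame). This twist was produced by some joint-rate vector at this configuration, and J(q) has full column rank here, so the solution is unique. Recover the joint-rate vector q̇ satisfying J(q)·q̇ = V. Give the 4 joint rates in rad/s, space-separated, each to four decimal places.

o_n = [-0.1529, -0.7412, 0.3436]
J₁: ẑ×o_n = [0.7412, -0.1529, 0.0000], ω = ẑ
J2: z=[-0.6428, 0.7660, 0.0000] o=[-0.5822, -0.4885, 0.4800] → [-0.1045, -0.0876, -0.1664, -0.6428, 0.7660, 0.0000]
J3: z=[0.5026, 0.4217, 0.7547] o=[-0.2816, -0.2363, 0.1388] → [0.4675, -0.0058, -0.3081, 0.5026, 0.4217, 0.7547]
J4: z=[0.8350, -0.0104, -0.5502] o=[-0.1964, -0.5808, 0.2746] → [-0.0890, -0.0816, -0.1335, 0.8350, -0.0104, -0.5502]
q̇ = J⁺·V = [-0.3910, 0.4300, 0.9740, 0.3280]

-0.3910 0.4300 0.9740 0.3280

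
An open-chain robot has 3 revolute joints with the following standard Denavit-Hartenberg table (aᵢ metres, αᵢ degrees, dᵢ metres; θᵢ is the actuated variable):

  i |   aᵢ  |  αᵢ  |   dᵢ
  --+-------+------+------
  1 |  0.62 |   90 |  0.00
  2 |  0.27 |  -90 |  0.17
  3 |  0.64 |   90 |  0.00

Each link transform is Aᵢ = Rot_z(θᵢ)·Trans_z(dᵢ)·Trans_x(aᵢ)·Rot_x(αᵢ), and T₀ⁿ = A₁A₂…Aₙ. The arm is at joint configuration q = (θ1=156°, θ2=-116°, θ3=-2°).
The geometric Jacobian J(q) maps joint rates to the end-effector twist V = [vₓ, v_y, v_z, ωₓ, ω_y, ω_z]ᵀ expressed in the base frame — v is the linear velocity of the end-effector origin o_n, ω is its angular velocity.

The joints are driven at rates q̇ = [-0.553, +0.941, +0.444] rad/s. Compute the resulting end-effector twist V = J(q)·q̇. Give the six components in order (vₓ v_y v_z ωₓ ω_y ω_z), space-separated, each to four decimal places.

-0.6674 0.1202 -0.3841 0.0182 1.0220 -0.7476

o_n = [-0.1239, 0.2657, -0.8176]
J₁: ẑ×o_n = [-0.2657, -0.1239, 0.0000], ω = ẑ
J2: z=[0.4067, 0.9135, 0.0000] o=[-0.5664, 0.2522, 0.0000] → [-0.7469, 0.3325, -0.3987, 0.4067, 0.9135, 0.0000]
J3: z=[-0.8211, 0.3656, -0.4384] o=[-0.3891, 0.3593, -0.2427] → [-0.2512, -0.5883, -0.0201, -0.8211, 0.3656, -0.4384]
V = J·q̇ = [-0.6674, 0.1202, -0.3841, 0.0182, 1.0220, -0.7476]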